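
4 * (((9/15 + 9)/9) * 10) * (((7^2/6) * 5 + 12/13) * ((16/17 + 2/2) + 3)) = 5836544/663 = 8803.23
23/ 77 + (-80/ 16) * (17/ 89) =-4498/ 6853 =-0.66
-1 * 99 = -99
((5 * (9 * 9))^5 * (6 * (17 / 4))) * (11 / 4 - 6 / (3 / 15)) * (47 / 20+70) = -17529531812515670625 / 32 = -547797869141114707.03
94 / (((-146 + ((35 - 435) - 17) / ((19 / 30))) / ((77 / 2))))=-4.50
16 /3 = 5.33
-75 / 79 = -0.95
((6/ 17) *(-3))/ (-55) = 18/ 935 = 0.02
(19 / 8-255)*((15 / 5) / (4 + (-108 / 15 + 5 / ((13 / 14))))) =-346.91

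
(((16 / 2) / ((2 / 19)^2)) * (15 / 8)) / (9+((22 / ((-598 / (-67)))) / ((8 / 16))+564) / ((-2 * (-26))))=1107795 / 16318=67.89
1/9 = 0.11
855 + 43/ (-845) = 722432/ 845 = 854.95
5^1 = 5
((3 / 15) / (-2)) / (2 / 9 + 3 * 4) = -9 / 1100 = -0.01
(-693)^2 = 480249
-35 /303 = -0.12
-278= -278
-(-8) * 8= 64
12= 12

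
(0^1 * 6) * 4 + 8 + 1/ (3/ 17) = 41/ 3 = 13.67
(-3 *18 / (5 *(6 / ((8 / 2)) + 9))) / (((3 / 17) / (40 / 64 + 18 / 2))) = -561 / 10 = -56.10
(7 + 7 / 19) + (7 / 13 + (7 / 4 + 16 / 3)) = 44431 / 2964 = 14.99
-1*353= -353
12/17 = 0.71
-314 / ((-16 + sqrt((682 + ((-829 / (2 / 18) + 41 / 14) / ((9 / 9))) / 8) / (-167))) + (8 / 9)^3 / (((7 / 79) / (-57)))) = 519158808 * sqrt(32765901) / 1691853523966301 + 1135625290458624 / 1691853523966301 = 0.67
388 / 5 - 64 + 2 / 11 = 758 / 55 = 13.78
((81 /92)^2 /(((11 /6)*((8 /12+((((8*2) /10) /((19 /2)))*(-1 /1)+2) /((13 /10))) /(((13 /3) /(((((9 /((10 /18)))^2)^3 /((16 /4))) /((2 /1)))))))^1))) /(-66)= -50171875 /8475541388368164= -0.00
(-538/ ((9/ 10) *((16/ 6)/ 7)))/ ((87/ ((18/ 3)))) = -9415/ 87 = -108.22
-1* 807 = -807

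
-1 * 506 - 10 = -516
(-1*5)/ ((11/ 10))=-50/ 11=-4.55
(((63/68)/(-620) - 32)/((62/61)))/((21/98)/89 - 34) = 4661181959/5033102960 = 0.93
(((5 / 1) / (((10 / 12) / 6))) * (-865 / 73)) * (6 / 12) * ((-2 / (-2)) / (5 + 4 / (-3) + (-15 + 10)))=23355 / 146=159.97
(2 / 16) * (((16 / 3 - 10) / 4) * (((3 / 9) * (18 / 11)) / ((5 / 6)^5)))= -6804 / 34375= -0.20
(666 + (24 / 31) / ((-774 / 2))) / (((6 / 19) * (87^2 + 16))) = 25301597 / 90997245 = 0.28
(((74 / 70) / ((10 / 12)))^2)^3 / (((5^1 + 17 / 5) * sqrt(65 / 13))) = 19951088556384 * sqrt(5) / 201060302734375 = 0.22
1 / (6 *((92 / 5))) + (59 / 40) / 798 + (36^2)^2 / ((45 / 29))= 264889629293 / 244720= 1082419.21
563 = 563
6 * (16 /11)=96 /11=8.73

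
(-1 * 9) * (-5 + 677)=-6048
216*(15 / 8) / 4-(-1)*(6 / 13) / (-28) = 36849 / 364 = 101.23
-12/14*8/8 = -6/7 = -0.86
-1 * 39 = -39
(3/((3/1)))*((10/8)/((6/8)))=5/3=1.67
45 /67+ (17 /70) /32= 0.68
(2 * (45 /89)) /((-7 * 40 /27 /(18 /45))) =-243 /6230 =-0.04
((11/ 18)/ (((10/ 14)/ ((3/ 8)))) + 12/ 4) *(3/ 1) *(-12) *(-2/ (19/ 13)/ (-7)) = -31083/ 1330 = -23.37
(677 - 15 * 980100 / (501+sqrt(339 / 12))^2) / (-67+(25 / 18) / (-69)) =-774052354771616754 / 83888026126554559 - 146366252208000 * sqrt(113) / 83888026126554559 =-9.25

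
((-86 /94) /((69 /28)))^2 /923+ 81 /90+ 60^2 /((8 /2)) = 87452505665203 /97072362270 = 900.90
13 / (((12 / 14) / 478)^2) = 36386077 / 9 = 4042897.44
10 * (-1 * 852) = -8520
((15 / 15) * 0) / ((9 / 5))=0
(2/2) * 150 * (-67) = -10050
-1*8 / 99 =-0.08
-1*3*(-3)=9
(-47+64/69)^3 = -32127104339/328509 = -97796.73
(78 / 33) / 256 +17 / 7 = 24027 / 9856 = 2.44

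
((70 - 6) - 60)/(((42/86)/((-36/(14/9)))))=-9288/49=-189.55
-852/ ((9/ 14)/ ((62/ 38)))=-2162.39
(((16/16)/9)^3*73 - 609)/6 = -221944/2187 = -101.48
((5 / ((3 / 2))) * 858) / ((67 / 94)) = 4012.54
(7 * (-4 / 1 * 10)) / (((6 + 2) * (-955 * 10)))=7 / 1910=0.00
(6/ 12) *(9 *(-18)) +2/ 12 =-485/ 6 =-80.83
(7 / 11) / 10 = 0.06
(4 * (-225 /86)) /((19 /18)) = -8100 /817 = -9.91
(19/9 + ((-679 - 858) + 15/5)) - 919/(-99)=-50246/33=-1522.61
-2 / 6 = -1 / 3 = -0.33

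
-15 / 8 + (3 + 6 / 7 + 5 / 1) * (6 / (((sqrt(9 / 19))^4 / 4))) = 1429613 / 1512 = 945.51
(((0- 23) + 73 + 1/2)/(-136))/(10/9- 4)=909/7072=0.13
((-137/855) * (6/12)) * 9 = -137/190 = -0.72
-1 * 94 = -94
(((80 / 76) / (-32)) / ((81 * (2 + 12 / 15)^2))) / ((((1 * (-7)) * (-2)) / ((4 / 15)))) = -25 / 25338096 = -0.00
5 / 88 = 0.06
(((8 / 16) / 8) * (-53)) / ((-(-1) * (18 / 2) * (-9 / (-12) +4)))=-53 / 684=-0.08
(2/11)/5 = 2/55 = 0.04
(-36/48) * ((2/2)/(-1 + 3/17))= 51/56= 0.91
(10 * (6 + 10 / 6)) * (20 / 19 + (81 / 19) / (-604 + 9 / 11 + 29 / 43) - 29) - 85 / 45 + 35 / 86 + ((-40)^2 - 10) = -1162282707659 / 2095502058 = -554.66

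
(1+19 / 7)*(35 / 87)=130 / 87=1.49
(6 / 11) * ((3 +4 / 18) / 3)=58 / 99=0.59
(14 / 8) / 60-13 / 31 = -2903 / 7440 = -0.39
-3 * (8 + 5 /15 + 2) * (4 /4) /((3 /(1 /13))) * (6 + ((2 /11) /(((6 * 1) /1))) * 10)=-496 /99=-5.01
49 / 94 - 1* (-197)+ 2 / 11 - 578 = -393227 / 1034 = -380.30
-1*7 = -7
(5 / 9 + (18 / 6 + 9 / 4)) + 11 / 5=1441 / 180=8.01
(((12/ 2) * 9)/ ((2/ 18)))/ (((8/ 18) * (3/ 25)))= 18225/ 2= 9112.50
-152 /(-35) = 152 /35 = 4.34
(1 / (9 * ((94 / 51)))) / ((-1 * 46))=-17 / 12972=-0.00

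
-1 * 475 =-475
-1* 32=-32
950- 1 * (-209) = 1159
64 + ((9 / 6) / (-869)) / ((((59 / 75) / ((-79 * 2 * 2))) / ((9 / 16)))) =334313 / 5192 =64.39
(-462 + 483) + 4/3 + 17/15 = 352/15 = 23.47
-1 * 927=-927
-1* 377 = -377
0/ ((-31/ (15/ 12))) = 0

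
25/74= 0.34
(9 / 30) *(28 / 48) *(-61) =-10.68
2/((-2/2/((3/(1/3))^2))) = -162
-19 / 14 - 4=-75 / 14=-5.36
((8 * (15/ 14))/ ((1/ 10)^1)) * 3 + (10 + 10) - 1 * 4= 1912/ 7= 273.14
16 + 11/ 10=171/ 10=17.10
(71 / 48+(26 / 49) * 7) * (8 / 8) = 1745 / 336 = 5.19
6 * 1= 6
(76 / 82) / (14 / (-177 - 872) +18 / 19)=378689 / 381628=0.99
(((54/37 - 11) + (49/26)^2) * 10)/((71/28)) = -10485370/443963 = -23.62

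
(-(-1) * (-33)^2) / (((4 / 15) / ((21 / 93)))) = 114345 / 124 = 922.14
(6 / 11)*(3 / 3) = 6 / 11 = 0.55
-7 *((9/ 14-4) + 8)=-65/ 2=-32.50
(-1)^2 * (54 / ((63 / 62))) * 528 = 196416 / 7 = 28059.43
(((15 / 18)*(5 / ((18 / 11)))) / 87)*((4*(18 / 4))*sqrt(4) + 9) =1375 / 1044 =1.32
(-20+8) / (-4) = 3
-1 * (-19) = 19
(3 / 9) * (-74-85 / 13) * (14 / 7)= -698 / 13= -53.69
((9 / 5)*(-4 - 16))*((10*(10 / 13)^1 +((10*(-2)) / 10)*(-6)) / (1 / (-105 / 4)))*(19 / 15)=306432 / 13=23571.69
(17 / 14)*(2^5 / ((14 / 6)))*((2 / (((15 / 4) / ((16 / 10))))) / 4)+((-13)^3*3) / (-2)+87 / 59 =477091211 / 144550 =3300.53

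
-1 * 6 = -6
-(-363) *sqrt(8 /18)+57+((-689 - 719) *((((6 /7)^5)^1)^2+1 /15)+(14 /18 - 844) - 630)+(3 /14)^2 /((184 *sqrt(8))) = -1569.48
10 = 10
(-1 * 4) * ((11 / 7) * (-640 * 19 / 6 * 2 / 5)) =107008 / 21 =5095.62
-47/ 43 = -1.09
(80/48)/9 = 5/27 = 0.19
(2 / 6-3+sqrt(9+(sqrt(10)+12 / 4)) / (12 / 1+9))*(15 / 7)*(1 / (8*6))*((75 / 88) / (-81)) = 0.00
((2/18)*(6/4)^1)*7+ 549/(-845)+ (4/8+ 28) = 29.02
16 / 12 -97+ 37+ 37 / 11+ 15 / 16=-28705 / 528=-54.37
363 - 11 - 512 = -160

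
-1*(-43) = 43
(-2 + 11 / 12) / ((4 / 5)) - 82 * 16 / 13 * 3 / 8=-24461 / 624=-39.20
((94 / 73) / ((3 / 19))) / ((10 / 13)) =11609 / 1095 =10.60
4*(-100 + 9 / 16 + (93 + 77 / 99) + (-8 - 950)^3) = -126607380143 / 36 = -3516871670.64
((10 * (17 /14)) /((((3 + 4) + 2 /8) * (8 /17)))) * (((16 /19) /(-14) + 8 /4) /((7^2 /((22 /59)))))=4100910 /78054109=0.05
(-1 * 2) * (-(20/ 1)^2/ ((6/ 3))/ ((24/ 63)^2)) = 11025/ 4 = 2756.25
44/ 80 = 11/ 20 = 0.55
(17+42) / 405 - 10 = -3991 / 405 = -9.85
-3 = -3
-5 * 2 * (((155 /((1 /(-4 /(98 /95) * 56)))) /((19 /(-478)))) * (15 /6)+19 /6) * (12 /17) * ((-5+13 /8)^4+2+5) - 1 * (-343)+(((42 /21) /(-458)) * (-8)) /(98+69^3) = -18736970258257497907763 /9169786221568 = -2043337740.44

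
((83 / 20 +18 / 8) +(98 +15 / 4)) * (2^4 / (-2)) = -4326 / 5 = -865.20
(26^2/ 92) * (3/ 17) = 507/ 391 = 1.30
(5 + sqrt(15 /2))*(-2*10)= -100-10*sqrt(30)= -154.77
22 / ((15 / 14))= 308 / 15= 20.53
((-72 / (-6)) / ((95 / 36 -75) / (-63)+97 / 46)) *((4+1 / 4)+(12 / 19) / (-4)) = 48669012 / 3228347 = 15.08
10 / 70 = 1 / 7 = 0.14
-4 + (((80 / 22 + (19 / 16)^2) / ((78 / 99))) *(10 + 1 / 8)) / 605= -125406887 / 32215040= -3.89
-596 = -596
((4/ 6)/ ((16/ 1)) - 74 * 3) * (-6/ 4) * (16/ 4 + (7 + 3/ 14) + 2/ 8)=244281/ 64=3816.89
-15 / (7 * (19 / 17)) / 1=-255 / 133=-1.92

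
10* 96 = 960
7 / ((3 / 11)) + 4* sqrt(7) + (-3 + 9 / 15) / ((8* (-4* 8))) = 4* sqrt(7) + 24649 / 960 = 36.26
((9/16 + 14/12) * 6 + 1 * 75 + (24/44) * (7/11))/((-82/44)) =-82979/1804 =-46.00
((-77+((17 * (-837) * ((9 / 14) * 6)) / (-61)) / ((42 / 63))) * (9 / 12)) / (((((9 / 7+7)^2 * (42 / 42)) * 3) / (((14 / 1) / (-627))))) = -53252759 / 514651632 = -0.10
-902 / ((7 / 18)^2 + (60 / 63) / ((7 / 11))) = -14320152 / 26161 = -547.39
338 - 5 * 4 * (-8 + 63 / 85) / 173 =996526 / 2941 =338.84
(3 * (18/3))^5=1889568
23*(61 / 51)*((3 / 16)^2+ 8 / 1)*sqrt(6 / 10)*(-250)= -4244075*sqrt(15) / 384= -42805.29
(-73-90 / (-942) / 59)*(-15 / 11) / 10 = 1014276 / 101893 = 9.95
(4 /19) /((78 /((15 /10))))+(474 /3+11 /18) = 705203 /4446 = 158.62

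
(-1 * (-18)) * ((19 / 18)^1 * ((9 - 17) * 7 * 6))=-6384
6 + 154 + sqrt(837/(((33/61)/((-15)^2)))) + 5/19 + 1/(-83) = 252716/1577 + 45* sqrt(20801)/11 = 750.26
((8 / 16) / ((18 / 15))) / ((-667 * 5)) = -1 / 8004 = -0.00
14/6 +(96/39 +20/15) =239/39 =6.13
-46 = -46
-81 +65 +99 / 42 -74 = -1227 / 14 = -87.64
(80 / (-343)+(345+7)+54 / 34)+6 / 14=2062912 / 5831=353.78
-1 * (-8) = 8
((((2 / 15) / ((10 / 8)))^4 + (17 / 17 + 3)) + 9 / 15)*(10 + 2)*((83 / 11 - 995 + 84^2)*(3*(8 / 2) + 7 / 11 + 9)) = 9249736261263568 / 1276171875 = 7248033.31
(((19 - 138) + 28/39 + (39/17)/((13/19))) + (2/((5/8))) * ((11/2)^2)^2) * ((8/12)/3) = 18651986/29835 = 625.17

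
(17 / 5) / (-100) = -17 / 500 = -0.03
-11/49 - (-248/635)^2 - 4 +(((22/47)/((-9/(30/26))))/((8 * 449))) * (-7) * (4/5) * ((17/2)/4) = -569378586462131/130089523691400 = -4.38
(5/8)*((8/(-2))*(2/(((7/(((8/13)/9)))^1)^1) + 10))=-25.05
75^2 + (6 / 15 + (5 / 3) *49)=5707.07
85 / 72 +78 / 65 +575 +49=225497 / 360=626.38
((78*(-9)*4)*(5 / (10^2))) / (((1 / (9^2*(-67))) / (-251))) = -956248254 / 5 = -191249650.80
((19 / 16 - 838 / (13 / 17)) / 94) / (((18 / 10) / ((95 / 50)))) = -4326091 / 351936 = -12.29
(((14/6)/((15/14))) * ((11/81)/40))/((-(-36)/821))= 442519/2624400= 0.17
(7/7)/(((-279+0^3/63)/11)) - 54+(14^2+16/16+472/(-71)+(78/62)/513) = 51305065/376371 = 136.32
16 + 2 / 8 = 16.25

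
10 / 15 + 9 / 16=1.23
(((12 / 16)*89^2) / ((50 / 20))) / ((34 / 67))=1592121 / 340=4682.71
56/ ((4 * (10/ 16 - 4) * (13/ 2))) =-224/ 351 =-0.64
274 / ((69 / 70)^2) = 1342600 / 4761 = 282.00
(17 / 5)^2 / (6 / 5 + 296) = 289 / 7430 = 0.04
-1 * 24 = -24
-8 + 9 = 1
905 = 905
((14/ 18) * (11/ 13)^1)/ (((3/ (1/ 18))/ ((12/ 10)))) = 77/ 5265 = 0.01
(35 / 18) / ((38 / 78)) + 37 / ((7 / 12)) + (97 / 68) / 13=23818745 / 352716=67.53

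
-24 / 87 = -8 / 29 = -0.28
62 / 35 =1.77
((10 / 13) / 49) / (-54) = -5 / 17199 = -0.00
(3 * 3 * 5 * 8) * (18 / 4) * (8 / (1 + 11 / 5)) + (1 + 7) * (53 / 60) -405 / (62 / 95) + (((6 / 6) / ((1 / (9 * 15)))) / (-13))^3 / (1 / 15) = -27300735691 / 2043210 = -13361.69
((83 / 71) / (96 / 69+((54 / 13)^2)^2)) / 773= 656903 / 129923428240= 0.00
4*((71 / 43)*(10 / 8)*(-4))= -1420 / 43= -33.02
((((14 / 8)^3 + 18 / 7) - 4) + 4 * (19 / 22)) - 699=-3408277 / 4928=-691.61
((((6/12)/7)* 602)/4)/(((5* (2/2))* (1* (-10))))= -43/200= -0.22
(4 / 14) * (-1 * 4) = -8 / 7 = -1.14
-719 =-719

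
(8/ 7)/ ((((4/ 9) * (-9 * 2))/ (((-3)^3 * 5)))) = 135/ 7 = 19.29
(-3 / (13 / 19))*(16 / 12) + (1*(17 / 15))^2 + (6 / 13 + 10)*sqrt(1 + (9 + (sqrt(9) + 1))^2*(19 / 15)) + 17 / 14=-137077 / 40950 + 136*sqrt(48390) / 195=150.07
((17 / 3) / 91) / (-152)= -17 / 41496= -0.00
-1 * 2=-2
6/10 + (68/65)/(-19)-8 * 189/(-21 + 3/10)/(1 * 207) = 1759651/1959945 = 0.90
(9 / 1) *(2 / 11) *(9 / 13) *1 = 162 / 143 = 1.13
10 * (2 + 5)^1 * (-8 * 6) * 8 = -26880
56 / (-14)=-4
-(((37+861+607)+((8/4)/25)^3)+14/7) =-23546883/15625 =-1507.00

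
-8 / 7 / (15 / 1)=-0.08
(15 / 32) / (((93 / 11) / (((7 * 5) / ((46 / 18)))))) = 17325 / 22816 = 0.76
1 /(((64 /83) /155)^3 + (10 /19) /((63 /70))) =364104026800875 /212926376289124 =1.71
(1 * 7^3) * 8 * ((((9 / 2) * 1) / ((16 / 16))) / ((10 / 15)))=18522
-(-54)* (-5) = -270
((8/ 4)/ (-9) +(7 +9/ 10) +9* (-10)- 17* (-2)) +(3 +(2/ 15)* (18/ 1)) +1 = -3773/ 90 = -41.92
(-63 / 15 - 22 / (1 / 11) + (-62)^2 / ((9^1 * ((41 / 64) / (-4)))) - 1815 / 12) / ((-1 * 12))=22614461 / 88560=255.36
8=8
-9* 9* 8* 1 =-648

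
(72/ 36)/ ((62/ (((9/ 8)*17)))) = 153/ 248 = 0.62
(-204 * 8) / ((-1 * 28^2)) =102 / 49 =2.08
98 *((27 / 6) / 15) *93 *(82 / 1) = 1121022 / 5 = 224204.40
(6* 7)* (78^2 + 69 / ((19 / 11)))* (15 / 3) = 24434550 / 19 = 1286028.95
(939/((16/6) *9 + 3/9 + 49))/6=939/440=2.13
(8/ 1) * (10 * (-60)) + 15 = -4785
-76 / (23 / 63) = -208.17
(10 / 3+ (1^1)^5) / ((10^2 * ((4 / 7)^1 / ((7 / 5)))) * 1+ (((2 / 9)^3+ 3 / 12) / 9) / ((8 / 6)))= 571536 / 5386253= 0.11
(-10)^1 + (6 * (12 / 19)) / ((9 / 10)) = -110 / 19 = -5.79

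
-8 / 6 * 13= -52 / 3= -17.33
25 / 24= 1.04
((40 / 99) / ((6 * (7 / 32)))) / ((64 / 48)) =160 / 693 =0.23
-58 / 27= -2.15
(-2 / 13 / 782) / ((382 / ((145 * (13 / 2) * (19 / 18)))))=-2755 / 5377032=-0.00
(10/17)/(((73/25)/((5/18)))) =625/11169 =0.06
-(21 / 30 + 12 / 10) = -19 / 10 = -1.90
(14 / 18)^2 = 49 / 81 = 0.60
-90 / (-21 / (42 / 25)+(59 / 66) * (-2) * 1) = 5940 / 943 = 6.30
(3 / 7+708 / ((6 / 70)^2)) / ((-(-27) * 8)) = 2023709 / 4536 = 446.14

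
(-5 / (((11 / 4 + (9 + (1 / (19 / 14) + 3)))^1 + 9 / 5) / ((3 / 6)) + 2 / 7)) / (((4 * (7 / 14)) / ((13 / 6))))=-43225 / 278178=-0.16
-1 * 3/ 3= -1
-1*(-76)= 76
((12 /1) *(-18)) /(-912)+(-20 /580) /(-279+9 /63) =254869 /1075552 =0.24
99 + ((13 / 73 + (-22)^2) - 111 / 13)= 545333 / 949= 574.64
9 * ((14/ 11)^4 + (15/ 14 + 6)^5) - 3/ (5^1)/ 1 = 6266456518525383/ 39371405920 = 159162.63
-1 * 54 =-54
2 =2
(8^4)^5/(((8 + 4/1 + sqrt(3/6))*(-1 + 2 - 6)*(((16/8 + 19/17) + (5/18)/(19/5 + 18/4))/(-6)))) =131768551683021147734016/3588935 - 5490356320125881155584*sqrt(2)/3588935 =34551758477887810.25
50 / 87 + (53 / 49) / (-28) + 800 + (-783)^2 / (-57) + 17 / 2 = -22558759255 / 2267916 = -9946.91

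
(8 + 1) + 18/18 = 10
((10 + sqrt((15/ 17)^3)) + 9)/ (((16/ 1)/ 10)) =12.39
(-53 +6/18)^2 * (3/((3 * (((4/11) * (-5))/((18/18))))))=-68651/45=-1525.58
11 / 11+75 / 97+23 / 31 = 7563 / 3007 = 2.52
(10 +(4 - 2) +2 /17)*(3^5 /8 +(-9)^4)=79871.96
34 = 34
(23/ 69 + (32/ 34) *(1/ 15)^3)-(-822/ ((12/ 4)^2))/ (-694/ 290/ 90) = -68378620573/ 19909125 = -3434.54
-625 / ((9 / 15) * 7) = -3125 / 21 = -148.81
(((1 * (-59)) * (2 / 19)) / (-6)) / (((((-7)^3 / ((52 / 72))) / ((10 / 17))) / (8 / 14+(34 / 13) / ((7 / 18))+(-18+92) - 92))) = 287330 / 20939121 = 0.01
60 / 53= 1.13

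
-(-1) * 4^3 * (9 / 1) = 576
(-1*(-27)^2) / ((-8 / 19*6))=4617 / 16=288.56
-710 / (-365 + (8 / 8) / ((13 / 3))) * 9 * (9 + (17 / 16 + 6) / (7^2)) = 297764415 / 1858864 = 160.19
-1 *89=-89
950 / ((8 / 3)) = 1425 / 4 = 356.25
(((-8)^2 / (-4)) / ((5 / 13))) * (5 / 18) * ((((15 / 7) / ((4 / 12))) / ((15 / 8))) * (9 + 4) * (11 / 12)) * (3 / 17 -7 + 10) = -178464 / 119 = -1499.70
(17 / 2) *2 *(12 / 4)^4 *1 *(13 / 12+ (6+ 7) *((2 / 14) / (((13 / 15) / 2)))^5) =2998151946009 / 1920098908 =1561.46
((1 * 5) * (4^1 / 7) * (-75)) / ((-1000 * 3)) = 1 / 14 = 0.07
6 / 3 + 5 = 7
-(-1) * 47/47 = 1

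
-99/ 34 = -2.91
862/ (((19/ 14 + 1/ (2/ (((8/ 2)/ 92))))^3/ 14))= 12590788777/ 2735262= 4603.14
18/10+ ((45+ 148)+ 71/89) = 87041/445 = 195.60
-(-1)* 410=410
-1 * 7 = -7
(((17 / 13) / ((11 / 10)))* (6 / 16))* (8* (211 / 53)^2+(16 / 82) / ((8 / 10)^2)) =7465380255 / 131753336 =56.66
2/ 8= 1/ 4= 0.25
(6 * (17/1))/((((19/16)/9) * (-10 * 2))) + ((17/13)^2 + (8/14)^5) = -9952009871/269836385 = -36.88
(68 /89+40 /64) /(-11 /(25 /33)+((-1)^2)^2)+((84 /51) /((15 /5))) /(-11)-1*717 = -96821356565 /135008016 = -717.15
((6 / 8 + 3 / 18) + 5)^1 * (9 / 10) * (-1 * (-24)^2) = -15336 / 5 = -3067.20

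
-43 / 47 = -0.91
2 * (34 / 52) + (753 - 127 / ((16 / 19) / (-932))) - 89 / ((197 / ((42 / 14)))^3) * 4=56179737024149 / 397559396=141311.56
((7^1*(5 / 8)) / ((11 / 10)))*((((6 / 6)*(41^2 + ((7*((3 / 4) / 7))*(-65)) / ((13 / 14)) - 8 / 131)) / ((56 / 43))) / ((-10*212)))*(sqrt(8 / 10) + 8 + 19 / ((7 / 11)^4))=-27279299101455 / 93886245376 - 18345993*sqrt(5) / 19551488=-292.66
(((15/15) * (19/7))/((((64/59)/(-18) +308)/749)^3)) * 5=853796915728338015/4372006148572096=195.29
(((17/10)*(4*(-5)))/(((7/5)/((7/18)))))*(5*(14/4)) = -2975/18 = -165.28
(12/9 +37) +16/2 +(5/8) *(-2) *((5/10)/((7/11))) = 45.35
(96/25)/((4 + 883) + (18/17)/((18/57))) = 51/11825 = 0.00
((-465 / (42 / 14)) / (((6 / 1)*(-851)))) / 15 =31 / 15318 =0.00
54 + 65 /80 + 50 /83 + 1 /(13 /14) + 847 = 15597883 /17264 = 903.49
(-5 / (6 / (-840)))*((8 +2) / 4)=1750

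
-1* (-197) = 197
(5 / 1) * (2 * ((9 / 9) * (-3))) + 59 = 29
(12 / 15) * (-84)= -336 / 5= -67.20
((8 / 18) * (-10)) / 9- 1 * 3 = -283 / 81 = -3.49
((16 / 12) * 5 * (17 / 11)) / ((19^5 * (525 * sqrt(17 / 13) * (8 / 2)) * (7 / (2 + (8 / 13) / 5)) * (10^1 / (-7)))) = -0.00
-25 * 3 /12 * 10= -125 /2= -62.50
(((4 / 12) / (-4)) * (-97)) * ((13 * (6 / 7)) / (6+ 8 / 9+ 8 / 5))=56745 / 5348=10.61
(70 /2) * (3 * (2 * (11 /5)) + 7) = 707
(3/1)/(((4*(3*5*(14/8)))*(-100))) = -1/3500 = -0.00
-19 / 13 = -1.46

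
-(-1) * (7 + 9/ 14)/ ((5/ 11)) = 1177/ 70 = 16.81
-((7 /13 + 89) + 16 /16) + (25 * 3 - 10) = -332 /13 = -25.54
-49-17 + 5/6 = -391/6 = -65.17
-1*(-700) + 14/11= 7714/11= 701.27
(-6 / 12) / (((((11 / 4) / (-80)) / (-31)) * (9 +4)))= -4960 / 143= -34.69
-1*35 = -35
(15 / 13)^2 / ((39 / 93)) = 6975 / 2197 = 3.17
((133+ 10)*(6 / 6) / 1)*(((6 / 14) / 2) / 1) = 429 / 14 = 30.64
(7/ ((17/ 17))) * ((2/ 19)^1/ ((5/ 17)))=238/ 95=2.51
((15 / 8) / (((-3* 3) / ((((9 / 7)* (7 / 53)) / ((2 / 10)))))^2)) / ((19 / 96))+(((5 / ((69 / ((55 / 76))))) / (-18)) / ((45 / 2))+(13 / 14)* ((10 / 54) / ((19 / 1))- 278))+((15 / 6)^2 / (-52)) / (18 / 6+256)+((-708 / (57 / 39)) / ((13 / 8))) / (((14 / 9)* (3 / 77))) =-83188412929428475 / 16069506839568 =-5176.79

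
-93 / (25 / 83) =-7719 / 25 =-308.76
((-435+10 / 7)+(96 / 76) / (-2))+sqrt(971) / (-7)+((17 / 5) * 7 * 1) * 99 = 1278128 / 665-sqrt(971) / 7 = 1917.55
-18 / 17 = -1.06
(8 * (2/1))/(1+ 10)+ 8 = 104/11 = 9.45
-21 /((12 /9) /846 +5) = -26649 /6347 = -4.20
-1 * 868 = -868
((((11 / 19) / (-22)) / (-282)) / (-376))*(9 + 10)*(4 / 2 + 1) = -0.00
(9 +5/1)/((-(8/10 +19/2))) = -1.36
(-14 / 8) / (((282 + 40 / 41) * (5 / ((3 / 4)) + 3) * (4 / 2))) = -861 / 2691664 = -0.00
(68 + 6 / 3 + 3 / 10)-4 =663 / 10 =66.30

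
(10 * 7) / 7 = 10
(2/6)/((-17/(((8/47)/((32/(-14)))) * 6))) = 7/799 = 0.01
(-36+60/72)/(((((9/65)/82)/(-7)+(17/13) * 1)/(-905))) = 3562265525/146343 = 24341.89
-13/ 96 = -0.14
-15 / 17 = -0.88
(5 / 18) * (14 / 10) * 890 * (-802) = -2498230 / 9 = -277581.11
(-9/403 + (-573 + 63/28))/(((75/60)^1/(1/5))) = -184017/2015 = -91.32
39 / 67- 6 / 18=50 / 201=0.25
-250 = -250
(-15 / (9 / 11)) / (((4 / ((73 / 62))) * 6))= -4015 / 4464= -0.90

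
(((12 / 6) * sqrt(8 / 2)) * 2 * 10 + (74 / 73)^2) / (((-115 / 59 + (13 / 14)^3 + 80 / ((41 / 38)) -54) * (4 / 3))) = 2149610890392 / 672001176391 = 3.20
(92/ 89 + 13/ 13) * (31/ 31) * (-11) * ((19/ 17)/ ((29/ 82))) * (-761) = 2360605258/ 43877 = 53800.52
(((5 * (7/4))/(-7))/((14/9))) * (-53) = 2385/56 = 42.59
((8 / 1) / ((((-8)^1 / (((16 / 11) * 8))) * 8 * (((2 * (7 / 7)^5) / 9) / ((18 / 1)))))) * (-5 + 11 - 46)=51840 / 11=4712.73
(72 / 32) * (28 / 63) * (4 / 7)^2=16 / 49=0.33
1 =1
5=5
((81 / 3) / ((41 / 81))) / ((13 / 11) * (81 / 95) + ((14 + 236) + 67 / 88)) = 18283320 / 86296349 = 0.21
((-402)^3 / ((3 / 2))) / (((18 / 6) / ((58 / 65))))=-837324192 / 65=-12881910.65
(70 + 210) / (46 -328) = -140 / 141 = -0.99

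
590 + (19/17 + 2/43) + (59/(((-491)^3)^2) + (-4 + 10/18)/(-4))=218297657213585255974661/368730303164469949356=592.03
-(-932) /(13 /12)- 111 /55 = 613677 /715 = 858.29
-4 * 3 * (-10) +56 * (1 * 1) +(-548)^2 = 300480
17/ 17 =1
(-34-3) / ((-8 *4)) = 37 / 32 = 1.16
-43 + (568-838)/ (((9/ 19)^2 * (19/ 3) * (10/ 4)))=-119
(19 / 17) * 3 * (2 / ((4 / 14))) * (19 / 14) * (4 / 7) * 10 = 21660 / 119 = 182.02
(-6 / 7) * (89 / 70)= -1.09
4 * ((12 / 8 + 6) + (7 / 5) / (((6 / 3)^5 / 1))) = 1207 / 40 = 30.18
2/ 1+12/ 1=14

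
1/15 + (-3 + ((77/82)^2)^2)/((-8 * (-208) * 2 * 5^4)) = 1446766443503/21701844480000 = 0.07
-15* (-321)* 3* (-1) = -14445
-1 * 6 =-6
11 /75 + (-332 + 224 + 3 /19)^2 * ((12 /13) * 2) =7557173423 /351975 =21470.77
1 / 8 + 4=4.12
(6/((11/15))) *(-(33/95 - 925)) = 1581156/209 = 7565.34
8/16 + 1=3/2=1.50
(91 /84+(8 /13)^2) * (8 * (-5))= -58.48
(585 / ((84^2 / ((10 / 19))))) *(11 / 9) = 3575 / 67032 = 0.05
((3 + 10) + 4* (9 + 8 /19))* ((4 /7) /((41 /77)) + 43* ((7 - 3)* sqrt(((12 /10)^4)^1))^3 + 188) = 5186154444696 /12171875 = 426076.87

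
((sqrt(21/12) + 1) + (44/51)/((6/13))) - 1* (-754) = 758.19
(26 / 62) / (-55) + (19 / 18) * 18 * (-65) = -2105688 / 1705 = -1235.01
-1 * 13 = -13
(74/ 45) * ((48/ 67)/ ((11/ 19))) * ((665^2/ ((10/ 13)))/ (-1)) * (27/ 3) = -7759669008/ 737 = -10528723.21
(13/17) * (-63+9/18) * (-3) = 4875/34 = 143.38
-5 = -5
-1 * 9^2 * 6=-486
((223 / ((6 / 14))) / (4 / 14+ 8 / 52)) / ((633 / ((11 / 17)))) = 1562561 / 1291320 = 1.21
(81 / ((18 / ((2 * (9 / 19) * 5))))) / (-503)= -0.04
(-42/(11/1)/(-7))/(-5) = -6/55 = -0.11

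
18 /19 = 0.95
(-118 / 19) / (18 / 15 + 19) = -590 / 1919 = -0.31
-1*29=-29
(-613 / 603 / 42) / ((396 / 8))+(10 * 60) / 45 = 16714547 / 1253637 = 13.33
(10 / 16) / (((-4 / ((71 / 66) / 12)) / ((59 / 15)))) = -4189 / 76032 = -0.06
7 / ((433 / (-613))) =-4291 / 433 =-9.91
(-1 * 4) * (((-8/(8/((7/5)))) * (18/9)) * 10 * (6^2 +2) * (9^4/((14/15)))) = 29918160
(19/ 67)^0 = 1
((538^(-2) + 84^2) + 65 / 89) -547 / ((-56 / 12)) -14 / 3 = 3878370291311 / 540970836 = 7169.28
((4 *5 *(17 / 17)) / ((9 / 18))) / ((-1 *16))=-5 / 2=-2.50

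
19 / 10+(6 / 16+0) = 91 / 40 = 2.28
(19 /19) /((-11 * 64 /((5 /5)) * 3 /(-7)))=7 /2112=0.00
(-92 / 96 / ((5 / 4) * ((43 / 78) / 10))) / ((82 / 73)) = -21827 / 1763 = -12.38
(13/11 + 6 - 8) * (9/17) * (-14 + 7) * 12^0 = 567/187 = 3.03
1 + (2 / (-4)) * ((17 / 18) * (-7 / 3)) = 2.10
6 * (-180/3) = -360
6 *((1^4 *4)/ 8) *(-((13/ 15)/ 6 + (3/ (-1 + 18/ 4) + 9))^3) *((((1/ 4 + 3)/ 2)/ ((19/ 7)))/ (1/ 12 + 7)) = -253.68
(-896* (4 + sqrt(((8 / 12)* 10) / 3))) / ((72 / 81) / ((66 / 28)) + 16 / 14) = -931392 / 395 - 155232* sqrt(5) / 395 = -3236.71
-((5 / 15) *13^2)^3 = -4826809 / 27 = -178770.70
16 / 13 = 1.23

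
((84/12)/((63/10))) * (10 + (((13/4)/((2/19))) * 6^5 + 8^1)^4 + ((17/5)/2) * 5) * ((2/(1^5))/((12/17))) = 188294842281340686761155/18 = 10460824571185593708953.06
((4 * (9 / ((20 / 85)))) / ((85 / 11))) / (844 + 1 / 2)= 66 / 2815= 0.02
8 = 8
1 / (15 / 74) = 74 / 15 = 4.93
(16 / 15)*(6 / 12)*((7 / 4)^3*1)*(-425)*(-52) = 379015 / 6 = 63169.17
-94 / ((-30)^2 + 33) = -94 / 933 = -0.10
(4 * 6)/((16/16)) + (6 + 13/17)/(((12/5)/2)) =3023/102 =29.64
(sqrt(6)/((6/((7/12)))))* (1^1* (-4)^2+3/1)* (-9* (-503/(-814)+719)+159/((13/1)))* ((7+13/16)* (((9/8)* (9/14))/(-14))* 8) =208881223875* sqrt(6)/5417984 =94435.94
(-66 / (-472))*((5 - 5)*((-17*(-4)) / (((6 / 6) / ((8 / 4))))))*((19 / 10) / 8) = 0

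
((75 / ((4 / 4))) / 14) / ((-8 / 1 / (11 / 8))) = -825 / 896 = -0.92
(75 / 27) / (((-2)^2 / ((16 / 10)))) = 10 / 9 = 1.11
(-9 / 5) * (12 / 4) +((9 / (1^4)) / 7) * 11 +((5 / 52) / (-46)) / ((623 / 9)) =65143503 / 7451080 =8.74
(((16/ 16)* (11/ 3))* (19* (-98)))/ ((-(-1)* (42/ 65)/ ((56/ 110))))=-48412/ 9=-5379.11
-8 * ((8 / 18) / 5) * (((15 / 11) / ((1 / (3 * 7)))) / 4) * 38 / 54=-3.58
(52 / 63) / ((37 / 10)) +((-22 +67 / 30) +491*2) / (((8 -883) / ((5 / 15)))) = -418079 / 2913750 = -0.14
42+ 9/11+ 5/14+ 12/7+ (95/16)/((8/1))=449747/9856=45.63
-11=-11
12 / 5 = 2.40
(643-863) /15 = -44 /3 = -14.67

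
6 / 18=1 / 3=0.33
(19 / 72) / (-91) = -19 / 6552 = -0.00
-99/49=-2.02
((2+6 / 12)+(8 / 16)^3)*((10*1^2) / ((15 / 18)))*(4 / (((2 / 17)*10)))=1071 / 10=107.10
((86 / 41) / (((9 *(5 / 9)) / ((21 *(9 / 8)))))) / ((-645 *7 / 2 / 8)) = -36 / 1025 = -0.04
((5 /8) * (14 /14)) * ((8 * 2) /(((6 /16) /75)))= 2000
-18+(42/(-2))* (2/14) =-21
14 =14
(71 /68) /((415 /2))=71 /14110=0.01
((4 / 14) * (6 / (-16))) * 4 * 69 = -207 / 7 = -29.57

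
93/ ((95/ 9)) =837/ 95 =8.81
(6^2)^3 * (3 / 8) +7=17503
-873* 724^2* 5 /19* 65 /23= -148721835600 /437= -340324566.59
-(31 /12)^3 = -29791 /1728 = -17.24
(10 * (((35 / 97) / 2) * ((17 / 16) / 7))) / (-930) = -85 / 288672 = -0.00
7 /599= 0.01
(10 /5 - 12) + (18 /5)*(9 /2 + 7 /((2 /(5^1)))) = 346 /5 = 69.20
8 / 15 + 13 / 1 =203 / 15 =13.53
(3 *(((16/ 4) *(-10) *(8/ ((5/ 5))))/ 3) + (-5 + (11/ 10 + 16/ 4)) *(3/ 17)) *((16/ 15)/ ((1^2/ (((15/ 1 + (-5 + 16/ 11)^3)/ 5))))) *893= 5097814419824/ 2828375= 1802382.79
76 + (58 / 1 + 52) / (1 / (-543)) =-59654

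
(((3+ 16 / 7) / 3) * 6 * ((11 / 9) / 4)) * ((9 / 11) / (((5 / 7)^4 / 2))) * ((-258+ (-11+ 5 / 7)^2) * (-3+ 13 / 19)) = 84991368 / 11875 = 7157.17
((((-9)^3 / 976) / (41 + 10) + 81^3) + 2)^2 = 282431646682.38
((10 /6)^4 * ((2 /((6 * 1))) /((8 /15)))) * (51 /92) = 53125 /19872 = 2.67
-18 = -18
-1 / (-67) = 1 / 67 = 0.01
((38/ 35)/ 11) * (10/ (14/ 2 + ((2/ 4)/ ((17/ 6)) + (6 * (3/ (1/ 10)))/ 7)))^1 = 34/ 1133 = 0.03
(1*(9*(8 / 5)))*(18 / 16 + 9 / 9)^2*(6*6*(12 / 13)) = 140454 / 65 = 2160.83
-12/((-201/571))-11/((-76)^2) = 13191647/386992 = 34.09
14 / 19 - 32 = -594 / 19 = -31.26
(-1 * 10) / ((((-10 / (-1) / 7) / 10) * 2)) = -35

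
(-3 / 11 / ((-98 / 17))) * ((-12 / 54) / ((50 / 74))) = -629 / 40425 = -0.02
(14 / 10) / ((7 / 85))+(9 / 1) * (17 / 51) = 20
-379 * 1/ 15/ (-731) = 379/ 10965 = 0.03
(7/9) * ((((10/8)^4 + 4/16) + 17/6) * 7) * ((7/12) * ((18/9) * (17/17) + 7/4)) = 7276745/110592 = 65.80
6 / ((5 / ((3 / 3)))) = 6 / 5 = 1.20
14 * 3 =42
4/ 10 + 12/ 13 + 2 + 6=606/ 65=9.32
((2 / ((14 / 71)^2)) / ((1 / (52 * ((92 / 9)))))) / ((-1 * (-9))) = 12058072 / 3969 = 3038.06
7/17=0.41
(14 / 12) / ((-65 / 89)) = -623 / 390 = -1.60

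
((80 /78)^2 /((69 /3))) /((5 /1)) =320 /34983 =0.01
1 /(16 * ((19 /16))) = 1 /19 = 0.05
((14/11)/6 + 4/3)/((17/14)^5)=537824/918731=0.59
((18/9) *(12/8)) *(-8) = -24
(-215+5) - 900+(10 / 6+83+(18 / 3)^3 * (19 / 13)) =-27676 / 39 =-709.64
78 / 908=39 / 454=0.09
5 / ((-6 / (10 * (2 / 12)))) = -25 / 18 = -1.39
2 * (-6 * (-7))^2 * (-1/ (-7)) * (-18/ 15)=-3024/ 5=-604.80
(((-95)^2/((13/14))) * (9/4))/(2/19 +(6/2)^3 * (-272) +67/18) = -97226325/32634407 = -2.98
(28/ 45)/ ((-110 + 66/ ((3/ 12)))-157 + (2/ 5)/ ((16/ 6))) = -112/ 513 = -0.22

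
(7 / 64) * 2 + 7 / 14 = 23 / 32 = 0.72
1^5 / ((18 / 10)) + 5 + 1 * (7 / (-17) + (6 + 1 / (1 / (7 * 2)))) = 3847 / 153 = 25.14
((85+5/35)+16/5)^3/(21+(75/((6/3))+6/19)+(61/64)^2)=2300551737638912/199282099625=11544.20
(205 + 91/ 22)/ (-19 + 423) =0.52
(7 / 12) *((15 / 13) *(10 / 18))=175 / 468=0.37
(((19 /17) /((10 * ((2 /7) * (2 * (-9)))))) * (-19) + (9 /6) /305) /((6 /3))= 155983 /746640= 0.21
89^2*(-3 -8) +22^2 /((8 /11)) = -172931 /2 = -86465.50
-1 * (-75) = 75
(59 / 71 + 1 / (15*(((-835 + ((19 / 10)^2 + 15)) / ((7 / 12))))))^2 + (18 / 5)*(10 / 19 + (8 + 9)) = 16490755920946166474 / 258535791130118895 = 63.79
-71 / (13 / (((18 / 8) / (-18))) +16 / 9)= 639 / 920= 0.69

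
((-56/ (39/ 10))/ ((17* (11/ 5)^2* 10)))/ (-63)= 200/ 722007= 0.00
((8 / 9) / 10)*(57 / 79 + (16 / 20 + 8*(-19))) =-13.38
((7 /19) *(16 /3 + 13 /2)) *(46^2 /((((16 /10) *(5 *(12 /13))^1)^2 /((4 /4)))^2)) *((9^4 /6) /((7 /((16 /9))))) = 1072722599 /1245184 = 861.50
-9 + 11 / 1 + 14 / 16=23 / 8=2.88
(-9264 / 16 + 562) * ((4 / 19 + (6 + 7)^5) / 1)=-119927707 / 19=-6311984.58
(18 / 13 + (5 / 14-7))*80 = -38280 / 91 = -420.66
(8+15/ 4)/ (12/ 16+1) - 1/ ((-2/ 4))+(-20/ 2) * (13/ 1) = -849/ 7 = -121.29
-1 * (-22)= 22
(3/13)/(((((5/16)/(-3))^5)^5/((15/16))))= -779704435510135778262049.80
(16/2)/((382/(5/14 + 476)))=13338/1337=9.98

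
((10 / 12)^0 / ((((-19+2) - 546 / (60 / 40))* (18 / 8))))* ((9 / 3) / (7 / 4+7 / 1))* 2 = -32 / 40005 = -0.00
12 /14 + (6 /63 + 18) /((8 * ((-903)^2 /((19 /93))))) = 2729991137 /3184987554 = 0.86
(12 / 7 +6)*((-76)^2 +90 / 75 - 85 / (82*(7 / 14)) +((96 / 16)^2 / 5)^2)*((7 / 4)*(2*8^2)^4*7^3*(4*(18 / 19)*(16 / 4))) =2138093366477391396864 / 19475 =109786565672780046.05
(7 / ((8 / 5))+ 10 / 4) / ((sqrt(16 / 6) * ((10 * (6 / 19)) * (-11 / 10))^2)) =1805 * sqrt(6) / 12672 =0.35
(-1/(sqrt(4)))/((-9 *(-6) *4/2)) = -1/216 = -0.00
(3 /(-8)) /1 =-3 /8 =-0.38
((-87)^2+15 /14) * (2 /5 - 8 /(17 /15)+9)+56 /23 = 485141677 /27370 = 17725.31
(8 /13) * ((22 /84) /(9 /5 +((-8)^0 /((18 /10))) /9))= 0.09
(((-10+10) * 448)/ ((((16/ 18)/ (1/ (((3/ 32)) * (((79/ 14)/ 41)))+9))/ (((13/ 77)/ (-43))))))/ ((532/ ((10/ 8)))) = 0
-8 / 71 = -0.11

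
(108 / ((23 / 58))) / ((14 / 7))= 3132 / 23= 136.17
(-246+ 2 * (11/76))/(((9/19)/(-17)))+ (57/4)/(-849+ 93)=987645/112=8818.26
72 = 72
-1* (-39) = 39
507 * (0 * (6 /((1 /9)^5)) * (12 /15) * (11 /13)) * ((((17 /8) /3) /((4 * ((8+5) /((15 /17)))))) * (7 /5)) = 0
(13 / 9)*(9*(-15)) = -195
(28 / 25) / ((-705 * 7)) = -4 / 17625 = -0.00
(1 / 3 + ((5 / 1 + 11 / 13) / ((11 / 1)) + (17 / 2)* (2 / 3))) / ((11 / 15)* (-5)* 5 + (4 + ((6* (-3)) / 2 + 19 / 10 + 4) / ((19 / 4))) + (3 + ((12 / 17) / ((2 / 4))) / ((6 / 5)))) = -0.60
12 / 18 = 2 / 3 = 0.67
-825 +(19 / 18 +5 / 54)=-22244 / 27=-823.85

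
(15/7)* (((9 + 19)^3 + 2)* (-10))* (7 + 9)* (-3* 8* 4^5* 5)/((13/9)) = 58270482432000/91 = 640334971780.22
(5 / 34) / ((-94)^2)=5 / 300424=0.00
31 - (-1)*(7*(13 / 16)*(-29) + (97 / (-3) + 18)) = -7117 / 48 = -148.27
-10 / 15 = -0.67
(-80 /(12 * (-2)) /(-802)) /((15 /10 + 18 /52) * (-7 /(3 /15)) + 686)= -0.00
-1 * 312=-312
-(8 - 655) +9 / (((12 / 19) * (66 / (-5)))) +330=85881 / 88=975.92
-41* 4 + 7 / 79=-12949 / 79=-163.91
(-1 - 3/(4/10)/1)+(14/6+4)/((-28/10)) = -226/21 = -10.76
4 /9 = 0.44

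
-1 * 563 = -563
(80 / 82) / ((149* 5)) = 8 / 6109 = 0.00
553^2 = 305809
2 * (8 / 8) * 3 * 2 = 12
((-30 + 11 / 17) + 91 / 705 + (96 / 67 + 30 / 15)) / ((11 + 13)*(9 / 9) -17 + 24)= -20710066 / 24892845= -0.83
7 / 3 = 2.33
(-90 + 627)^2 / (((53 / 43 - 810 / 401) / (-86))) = 427621813362 / 13577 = 31496045.77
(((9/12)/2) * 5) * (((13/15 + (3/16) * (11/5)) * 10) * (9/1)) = 13815/64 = 215.86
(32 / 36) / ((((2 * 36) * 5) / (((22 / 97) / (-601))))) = -22 / 23610285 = -0.00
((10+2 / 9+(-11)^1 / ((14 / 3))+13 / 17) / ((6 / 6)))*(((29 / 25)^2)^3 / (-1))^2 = 1308053253510619044577 / 25534629821777343750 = 51.23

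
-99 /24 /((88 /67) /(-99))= 19899 /64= 310.92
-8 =-8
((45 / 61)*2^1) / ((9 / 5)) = 50 / 61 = 0.82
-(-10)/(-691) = -10/691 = -0.01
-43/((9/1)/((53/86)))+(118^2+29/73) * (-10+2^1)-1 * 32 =-146419181/1314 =-111430.12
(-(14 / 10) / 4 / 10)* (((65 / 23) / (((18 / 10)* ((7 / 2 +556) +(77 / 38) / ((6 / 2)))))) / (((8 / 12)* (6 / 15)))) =-1729 / 4700096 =-0.00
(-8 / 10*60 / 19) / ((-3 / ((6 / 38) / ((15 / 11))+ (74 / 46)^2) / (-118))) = -256530112 / 954845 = -268.66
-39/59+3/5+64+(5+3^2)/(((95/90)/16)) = 1547818/5605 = 276.15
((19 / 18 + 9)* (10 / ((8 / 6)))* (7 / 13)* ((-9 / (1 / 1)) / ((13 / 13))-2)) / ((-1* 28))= 9955 / 624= 15.95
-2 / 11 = -0.18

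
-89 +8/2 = -85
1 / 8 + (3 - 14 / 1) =-87 / 8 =-10.88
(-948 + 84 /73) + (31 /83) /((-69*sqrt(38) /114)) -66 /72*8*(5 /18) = -1870255 /1971 -31*sqrt(38) /1909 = -948.99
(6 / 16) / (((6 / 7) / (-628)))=-1099 / 4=-274.75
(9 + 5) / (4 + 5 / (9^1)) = 126 / 41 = 3.07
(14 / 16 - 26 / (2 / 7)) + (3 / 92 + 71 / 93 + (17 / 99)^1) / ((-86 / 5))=-547443749 / 6070482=-90.18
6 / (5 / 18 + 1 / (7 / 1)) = 756 / 53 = 14.26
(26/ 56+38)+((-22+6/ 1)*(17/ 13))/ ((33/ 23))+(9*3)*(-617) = -199821043/ 12012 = -16635.12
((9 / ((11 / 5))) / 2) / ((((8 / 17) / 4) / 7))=5355 / 44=121.70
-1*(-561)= 561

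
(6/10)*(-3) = -9/5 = -1.80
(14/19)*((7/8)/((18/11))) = 539/1368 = 0.39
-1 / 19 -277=-277.05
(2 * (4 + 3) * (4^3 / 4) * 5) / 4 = 280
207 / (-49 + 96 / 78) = -13 / 3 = -4.33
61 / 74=0.82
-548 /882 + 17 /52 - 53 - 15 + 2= -1520263 /22932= -66.29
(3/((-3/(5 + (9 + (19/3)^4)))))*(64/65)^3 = -6892027904/4448925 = -1549.14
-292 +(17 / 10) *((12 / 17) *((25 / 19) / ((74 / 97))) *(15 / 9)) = -202851 / 703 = -288.55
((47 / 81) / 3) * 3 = 47 / 81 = 0.58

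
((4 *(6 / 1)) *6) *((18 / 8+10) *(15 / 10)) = 2646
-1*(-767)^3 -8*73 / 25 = 11280440991 / 25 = 451217639.64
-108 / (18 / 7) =-42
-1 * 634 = -634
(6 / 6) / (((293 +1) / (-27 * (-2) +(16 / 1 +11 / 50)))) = 3511 / 14700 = 0.24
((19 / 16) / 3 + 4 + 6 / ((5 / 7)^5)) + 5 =6249791 / 150000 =41.67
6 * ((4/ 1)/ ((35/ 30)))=144/ 7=20.57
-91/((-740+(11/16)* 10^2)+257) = 364/1657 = 0.22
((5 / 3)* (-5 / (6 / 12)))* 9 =-150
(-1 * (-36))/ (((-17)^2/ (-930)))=-33480/ 289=-115.85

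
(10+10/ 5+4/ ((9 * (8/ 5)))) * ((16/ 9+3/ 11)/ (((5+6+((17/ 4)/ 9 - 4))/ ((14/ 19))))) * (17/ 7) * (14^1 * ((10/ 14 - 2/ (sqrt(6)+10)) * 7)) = 298967032 * sqrt(6)/ 23781483+213547880/ 720651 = 327.12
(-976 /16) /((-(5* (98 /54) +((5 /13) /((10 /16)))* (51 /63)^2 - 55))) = -1049139 /782944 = -1.34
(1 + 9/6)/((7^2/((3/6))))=5/196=0.03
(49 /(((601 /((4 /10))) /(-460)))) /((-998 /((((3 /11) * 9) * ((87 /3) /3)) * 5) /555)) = 3265031700 /3298889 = 989.74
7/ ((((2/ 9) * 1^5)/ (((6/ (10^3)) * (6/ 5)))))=567/ 2500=0.23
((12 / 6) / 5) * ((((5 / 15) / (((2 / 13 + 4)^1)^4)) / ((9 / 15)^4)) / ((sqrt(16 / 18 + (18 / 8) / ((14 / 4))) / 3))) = 3570125 * sqrt(2702) / 22154712408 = 0.01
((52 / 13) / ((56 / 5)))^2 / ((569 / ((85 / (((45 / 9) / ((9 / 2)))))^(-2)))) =0.00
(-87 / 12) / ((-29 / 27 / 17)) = 459 / 4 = 114.75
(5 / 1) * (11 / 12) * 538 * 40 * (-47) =-13907300 / 3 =-4635766.67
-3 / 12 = -1 / 4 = -0.25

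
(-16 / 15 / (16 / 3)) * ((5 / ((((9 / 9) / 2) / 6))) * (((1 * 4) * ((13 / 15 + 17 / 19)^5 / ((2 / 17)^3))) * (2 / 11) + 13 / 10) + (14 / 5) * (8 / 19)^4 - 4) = -626608312118447114 / 6894388153125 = -90886.72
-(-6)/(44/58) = 87/11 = 7.91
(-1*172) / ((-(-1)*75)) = -172 / 75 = -2.29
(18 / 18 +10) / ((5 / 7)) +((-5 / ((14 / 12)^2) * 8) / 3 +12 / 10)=1667 / 245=6.80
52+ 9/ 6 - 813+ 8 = -1503/ 2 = -751.50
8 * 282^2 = 636192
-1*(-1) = 1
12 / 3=4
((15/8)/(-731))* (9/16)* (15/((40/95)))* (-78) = 4.01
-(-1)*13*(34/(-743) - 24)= -312.59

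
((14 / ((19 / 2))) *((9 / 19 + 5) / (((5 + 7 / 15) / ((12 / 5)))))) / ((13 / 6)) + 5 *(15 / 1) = 1134267 / 14801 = 76.63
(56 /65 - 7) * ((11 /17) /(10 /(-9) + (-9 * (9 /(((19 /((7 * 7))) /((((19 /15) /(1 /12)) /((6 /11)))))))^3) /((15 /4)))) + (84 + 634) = 579642900370709621 /807302089645922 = 718.00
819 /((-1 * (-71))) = 819 /71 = 11.54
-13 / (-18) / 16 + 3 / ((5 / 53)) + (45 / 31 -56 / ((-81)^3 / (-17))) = 87763763063 / 2635947360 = 33.29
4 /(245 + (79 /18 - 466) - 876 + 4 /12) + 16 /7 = 314072 /137627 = 2.28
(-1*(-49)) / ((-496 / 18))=-441 / 248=-1.78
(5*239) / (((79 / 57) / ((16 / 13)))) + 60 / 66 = 1062.10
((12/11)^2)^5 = 61917364224/25937424601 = 2.39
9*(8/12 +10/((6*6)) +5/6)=16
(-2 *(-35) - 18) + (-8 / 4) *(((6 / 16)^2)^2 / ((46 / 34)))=2448031 / 47104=51.97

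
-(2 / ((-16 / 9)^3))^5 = 205891132094649 / 36028797018963968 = 0.01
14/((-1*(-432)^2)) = -7/93312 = -0.00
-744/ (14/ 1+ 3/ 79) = -58776/ 1109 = -53.00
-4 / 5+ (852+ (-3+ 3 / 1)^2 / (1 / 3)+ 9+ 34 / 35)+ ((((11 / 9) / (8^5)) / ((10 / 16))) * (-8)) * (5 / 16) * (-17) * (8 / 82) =861.17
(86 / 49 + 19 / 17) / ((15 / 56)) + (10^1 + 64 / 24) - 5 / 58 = 804269 / 34510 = 23.31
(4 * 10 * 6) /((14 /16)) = 1920 /7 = 274.29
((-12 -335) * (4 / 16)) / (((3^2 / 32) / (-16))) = 44416 / 9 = 4935.11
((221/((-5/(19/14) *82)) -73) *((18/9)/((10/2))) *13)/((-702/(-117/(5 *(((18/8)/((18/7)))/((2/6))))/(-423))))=3667898/318677625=0.01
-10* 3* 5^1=-150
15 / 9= 5 / 3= 1.67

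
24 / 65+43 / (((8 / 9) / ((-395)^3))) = -1550299505433 / 520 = -2981345202.76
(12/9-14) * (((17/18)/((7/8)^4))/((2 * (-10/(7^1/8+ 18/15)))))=3431552/1620675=2.12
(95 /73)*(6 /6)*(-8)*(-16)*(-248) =-3015680 /73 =-41310.68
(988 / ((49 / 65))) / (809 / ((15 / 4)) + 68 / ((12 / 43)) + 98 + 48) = 321100 / 148323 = 2.16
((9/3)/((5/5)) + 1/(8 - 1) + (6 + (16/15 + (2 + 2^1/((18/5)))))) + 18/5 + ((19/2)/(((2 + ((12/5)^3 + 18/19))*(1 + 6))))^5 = 7942577516639934975230251562269/485336835557337034082680307712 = 16.37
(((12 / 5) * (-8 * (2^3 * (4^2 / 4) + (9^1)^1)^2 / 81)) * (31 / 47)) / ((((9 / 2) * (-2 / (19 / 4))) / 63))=55446104 / 6345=8738.55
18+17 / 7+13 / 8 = 1235 / 56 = 22.05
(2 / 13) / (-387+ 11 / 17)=-17 / 42692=-0.00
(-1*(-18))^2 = 324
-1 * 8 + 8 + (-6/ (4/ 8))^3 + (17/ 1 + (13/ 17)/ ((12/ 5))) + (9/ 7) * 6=-1702.97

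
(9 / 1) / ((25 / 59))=531 / 25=21.24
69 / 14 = 4.93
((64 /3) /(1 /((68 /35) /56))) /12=136 /2205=0.06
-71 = -71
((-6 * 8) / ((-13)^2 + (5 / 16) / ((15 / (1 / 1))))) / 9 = -256 / 8113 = -0.03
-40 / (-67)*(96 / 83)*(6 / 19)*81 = 1866240 / 105659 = 17.66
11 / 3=3.67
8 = 8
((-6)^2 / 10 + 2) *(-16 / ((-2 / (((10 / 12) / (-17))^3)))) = -700 / 132651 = -0.01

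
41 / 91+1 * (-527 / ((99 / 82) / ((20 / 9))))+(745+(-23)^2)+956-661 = 48603140 / 81081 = 599.44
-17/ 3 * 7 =-119/ 3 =-39.67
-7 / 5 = -1.40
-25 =-25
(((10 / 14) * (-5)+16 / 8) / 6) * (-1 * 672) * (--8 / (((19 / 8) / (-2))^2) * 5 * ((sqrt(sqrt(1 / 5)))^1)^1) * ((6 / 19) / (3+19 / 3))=1622016 * 5^(3 / 4) / 48013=112.96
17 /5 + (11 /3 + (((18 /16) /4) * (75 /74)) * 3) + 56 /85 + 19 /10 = 6328631 /603840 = 10.48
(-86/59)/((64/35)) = -1505/1888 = -0.80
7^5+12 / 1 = 16819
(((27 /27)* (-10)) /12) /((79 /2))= -5 /237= -0.02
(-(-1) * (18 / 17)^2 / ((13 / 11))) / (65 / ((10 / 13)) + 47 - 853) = -2376 / 1807117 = -0.00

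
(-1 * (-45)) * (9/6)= 135/2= 67.50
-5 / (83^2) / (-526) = 5 / 3623614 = 0.00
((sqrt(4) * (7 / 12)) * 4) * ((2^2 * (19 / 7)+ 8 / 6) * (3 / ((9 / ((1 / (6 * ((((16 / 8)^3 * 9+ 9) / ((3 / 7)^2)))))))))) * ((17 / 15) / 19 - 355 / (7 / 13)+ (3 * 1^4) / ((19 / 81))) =-330148096 / 71263395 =-4.63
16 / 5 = 3.20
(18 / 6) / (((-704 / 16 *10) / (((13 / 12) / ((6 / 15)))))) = -13 / 704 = -0.02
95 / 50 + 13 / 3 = 187 / 30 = 6.23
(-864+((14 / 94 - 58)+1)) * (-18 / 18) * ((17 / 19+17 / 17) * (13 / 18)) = 1125280 / 893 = 1260.11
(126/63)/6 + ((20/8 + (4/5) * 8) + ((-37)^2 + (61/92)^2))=175036319/126960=1378.67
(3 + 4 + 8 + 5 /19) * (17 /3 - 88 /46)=75110 /1311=57.29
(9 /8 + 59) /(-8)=-481 /64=-7.52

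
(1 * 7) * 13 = 91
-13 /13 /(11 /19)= -19 /11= -1.73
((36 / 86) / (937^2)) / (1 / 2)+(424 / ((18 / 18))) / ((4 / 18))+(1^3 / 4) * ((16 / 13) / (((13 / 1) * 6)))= 36520344462038 / 19140602169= 1908.00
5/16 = 0.31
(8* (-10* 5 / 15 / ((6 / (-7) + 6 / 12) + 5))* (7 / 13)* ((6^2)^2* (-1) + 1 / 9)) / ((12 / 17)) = 77722232 / 13689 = 5677.71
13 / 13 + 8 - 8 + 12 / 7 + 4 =47 / 7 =6.71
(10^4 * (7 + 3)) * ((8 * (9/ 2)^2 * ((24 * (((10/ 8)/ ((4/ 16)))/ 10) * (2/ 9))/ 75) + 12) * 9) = 15984000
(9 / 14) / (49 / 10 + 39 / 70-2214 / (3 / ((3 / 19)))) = -855 / 147722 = -0.01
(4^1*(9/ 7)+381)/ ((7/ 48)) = 129744/ 49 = 2647.84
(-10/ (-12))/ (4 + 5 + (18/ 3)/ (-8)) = 10/ 99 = 0.10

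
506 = 506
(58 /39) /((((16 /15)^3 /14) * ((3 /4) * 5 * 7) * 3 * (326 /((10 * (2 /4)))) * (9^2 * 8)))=3625 /703033344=0.00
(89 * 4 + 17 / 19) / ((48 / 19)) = 6781 / 48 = 141.27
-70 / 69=-1.01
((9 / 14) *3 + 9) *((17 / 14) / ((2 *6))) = 867 / 784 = 1.11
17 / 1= 17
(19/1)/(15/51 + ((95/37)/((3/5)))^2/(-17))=-3979683/164020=-24.26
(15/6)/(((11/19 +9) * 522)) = 95/190008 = 0.00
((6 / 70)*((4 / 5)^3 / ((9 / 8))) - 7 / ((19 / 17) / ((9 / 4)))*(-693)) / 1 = 9765.87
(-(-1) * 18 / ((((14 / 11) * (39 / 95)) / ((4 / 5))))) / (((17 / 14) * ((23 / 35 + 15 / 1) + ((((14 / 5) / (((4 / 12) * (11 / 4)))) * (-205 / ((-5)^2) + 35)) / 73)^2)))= 1.34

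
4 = 4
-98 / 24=-49 / 12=-4.08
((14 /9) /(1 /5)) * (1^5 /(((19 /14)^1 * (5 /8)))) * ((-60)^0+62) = 10976 /19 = 577.68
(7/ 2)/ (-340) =-0.01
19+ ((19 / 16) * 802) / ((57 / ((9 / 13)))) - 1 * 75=-4621 / 104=-44.43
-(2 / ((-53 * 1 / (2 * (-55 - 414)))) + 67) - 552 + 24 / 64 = -277305 / 424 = -654.02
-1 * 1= -1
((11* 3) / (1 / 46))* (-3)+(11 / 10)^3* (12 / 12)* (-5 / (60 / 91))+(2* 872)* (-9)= -243121121 / 12000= -20260.09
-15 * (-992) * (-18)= -267840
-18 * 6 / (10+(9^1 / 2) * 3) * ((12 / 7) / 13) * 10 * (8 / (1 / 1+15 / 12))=-92160 / 4277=-21.55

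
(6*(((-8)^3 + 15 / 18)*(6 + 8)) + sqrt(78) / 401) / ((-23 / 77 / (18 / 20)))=14878017 / 115-693*sqrt(78) / 92230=129373.99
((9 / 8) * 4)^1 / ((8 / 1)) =9 / 16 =0.56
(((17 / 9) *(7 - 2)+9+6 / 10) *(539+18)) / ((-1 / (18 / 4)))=-477349 / 10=-47734.90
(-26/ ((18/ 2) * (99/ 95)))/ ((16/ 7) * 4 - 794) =8645/ 2447577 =0.00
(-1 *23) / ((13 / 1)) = -23 / 13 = -1.77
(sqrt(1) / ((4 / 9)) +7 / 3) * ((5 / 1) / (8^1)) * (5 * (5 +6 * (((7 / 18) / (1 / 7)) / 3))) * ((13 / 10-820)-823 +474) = -150925225 / 864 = -174681.97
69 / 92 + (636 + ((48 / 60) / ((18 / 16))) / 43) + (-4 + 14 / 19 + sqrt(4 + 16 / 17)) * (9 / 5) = 18 * sqrt(357) / 85 + 92779103 / 147060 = 634.89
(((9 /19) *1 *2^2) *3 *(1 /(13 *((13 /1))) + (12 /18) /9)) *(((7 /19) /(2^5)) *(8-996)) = -2555 /494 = -5.17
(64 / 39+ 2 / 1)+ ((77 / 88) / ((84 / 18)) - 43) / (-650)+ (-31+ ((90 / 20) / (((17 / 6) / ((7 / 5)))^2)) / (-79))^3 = -6921893316243497287991431 / 232064876202724500000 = -29827.41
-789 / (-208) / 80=789 / 16640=0.05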